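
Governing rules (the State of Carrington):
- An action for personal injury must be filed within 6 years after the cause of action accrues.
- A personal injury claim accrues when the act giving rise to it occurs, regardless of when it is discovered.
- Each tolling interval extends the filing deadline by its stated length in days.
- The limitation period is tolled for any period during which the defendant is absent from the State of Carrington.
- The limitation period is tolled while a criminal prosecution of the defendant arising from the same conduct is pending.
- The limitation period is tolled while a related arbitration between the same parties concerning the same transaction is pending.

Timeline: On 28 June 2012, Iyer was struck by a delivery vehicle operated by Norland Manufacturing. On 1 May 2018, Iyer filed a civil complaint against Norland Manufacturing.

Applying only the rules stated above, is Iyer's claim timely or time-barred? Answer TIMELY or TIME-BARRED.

TIMELY

The claim accrued on 28 June 2012, when the wrongful act occurred.
6 years from 28 June 2012 is 28 June 2018.
Filing on 1 May 2018 beat the 28 June 2018 deadline — the action is timely.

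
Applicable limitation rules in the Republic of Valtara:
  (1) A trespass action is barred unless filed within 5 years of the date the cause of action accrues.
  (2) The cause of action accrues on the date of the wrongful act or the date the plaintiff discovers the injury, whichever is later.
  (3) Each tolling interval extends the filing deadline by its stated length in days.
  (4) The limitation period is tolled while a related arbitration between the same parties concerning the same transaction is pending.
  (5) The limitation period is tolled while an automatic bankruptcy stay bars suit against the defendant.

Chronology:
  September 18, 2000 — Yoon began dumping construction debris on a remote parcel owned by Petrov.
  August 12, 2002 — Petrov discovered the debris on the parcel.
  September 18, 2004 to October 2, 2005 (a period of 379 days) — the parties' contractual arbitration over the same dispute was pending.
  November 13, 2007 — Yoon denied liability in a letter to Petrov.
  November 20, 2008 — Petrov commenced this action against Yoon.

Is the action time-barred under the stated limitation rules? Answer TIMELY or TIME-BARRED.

TIME-BARRED

Taking the later of the act (September 18, 2000) and discovery (August 12, 2002), the claim accrued on August 12, 2002.
The untolled deadline — 5 years after August 12, 2002 — is August 12, 2007.
The pending related arbitration from September 18, 2004 to October 2, 2005 tolled the period for 379 days, extending the deadline to August 25, 2008.
The other events in the timeline have no effect on the limitation period under the stated rules.
Filing on November 20, 2008 missed the August 25, 2008 deadline — the action is time-barred.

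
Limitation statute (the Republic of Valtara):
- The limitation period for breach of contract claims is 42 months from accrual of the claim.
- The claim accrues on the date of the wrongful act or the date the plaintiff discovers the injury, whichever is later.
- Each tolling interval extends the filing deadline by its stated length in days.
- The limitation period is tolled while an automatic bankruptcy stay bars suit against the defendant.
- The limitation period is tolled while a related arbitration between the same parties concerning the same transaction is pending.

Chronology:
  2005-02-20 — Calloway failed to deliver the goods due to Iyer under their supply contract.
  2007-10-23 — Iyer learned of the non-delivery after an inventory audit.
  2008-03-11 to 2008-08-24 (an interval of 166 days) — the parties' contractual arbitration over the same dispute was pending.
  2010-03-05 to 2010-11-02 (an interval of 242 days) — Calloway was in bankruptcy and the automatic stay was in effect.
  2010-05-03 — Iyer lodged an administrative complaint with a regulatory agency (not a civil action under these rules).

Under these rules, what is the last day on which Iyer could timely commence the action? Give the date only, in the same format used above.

Because discovery on 2007-10-23 post-dates the 2005-02-20 act, accrual under the later-of rule falls on 2007-10-23.
42 months from 2007-10-23 is 2011-04-23.
The period was tolled for 166 days by the pending related arbitration (2008-03-11 to 2008-08-24), pushing the deadline to 2011-10-06.
Because the automatic bankruptcy stay ran from 2010-03-05 to 2010-11-02, the deadline is extended by 242 days to 2012-06-04.
The other events in the timeline have no effect on the limitation period under the stated rules.

2012-06-04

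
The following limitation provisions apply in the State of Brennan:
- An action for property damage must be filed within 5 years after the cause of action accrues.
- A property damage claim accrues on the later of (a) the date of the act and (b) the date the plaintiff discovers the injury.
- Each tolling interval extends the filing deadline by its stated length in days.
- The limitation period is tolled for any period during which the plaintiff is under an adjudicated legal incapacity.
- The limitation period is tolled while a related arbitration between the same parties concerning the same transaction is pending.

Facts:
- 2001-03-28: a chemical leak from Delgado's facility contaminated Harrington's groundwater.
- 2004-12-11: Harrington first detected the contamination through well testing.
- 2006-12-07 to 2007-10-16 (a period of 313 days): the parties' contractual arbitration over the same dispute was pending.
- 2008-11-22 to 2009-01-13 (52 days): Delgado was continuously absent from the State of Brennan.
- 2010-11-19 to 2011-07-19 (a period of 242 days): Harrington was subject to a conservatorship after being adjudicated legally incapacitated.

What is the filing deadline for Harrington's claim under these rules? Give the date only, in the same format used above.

2010-10-20

Taking the later of the act (2001-03-28) and discovery (2004-12-11), the claim accrued on 2004-12-11.
5 years from 2004-12-11 is 2009-12-11.
Because the pending related arbitration ran from 2006-12-07 to 2007-10-16, the deadline is extended by 313 days to 2010-10-20.
The plaintiff's legal incapacity starting 2010-11-19 came too late — the period had run on 2010-10-20 — and so does not extend the deadline.
The defendant's absence from the jurisdiction from 2008-11-22 to 2009-01-13 does not toll the period, because no stated rule makes the defendant's absence a tolling event.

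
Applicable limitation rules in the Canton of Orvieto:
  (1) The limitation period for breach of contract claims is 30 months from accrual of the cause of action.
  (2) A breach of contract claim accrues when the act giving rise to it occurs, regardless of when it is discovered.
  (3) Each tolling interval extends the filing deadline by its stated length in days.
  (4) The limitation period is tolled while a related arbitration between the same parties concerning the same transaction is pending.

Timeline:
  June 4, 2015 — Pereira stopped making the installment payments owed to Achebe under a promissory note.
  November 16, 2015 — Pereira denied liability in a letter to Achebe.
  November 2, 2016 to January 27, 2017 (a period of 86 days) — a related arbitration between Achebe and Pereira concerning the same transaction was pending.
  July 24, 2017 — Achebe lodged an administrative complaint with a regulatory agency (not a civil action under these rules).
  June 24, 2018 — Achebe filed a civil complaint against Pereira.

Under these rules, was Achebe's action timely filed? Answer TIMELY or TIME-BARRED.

TIME-BARRED

The limitation period began to run on June 4, 2015.
30 months from June 4, 2015 is December 4, 2017.
The pending related arbitration from November 2, 2016 to January 27, 2017 tolled the period for 86 days, extending the deadline to February 28, 2018.
None of the other events listed affects the running of the period under the stated rules.
The June 24, 2018 filing falls after the February 28, 2018 deadline; the claim is time-barred.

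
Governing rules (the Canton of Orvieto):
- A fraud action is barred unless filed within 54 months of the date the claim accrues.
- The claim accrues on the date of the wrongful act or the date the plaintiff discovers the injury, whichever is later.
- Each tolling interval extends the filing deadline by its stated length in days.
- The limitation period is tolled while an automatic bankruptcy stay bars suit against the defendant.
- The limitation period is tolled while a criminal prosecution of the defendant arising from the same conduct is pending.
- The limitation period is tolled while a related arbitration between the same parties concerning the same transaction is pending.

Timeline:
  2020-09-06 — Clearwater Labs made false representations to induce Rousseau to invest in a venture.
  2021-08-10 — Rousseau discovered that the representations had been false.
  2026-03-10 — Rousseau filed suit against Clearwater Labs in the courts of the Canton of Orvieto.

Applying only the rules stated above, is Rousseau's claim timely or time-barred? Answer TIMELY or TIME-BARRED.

TIME-BARRED

The claim accrued on 2021-08-10 — the later of the 2020-09-06 act and the 2021-08-10 discovery.
The untolled deadline — 54 months after 2021-08-10 — is 2026-02-10.
Rousseau filed on 2026-03-10, after the 2026-02-10 deadline, so the action is time-barred.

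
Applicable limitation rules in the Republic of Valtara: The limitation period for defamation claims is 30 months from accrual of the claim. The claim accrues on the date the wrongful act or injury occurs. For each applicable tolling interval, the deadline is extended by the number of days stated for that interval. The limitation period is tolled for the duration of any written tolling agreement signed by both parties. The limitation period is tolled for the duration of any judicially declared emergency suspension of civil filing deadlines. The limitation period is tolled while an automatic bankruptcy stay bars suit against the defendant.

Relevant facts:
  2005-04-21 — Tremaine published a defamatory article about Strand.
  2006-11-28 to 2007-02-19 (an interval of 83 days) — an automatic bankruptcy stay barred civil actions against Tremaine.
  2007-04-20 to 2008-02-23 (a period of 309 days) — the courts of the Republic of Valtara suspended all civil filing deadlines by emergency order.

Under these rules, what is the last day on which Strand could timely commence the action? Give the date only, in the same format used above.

The claim accrued on 2005-04-21, the date of the act.
Adding the 30 months base period to 2005-04-21 gives a deadline of 2007-10-21, before any tolling.
The period was tolled for 83 days by the automatic bankruptcy stay (2006-11-28 to 2007-02-19), pushing the deadline to 2008-01-12.
The emergency suspension of filing deadlines from 2007-04-20 to 2008-02-23 tolled the period for 309 days, extending the deadline to 2008-11-16.

2008-11-16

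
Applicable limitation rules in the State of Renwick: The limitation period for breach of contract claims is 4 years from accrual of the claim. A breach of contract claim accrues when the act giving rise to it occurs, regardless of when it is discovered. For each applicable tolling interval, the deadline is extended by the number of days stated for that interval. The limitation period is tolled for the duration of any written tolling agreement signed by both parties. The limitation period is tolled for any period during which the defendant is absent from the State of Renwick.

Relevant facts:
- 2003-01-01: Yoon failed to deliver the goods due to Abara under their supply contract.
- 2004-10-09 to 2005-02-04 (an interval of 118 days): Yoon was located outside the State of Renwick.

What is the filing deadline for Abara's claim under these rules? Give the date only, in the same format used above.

The claim accrued on 2003-01-01, the date of the act.
Adding the 4 years base period to 2003-01-01 gives a deadline of 2007-01-01, before any tolling.
The period was tolled for 118 days by the defendant's absence from the jurisdiction (2004-10-09 to 2005-02-04), pushing the deadline to 2007-04-29.

2007-04-29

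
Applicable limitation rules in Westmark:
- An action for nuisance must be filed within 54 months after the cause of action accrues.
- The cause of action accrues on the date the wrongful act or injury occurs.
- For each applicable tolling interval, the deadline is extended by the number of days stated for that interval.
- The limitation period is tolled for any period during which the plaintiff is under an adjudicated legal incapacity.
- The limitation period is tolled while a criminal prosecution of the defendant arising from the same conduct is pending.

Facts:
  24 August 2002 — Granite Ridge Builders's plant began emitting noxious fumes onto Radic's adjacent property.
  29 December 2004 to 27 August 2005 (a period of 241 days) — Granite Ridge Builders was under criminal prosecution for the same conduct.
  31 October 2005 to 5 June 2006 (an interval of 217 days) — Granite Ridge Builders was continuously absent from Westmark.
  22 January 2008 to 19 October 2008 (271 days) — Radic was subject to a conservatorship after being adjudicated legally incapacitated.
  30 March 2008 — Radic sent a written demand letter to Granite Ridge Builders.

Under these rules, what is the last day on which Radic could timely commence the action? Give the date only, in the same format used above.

The claim accrued on 24 August 2002, when the wrongful act occurred.
Adding the 54 months base period to 24 August 2002 gives a deadline of 24 February 2007, before any tolling.
The period was tolled for 241 days by the pending criminal prosecution (29 December 2004 to 27 August 2005), pushing the deadline to 23 October 2007.
By the time the plaintiff's legal incapacity began on 22 January 2008, the limitation period had already expired on 23 October 2007; that interval cannot revive it.
No stated provision tolls the period for the defendant's absence, so the interval from 31 October 2005 to 5 June 2006 has no effect on the deadline.
The other events in the timeline have no effect on the limitation period under the stated rules.

23 October 2007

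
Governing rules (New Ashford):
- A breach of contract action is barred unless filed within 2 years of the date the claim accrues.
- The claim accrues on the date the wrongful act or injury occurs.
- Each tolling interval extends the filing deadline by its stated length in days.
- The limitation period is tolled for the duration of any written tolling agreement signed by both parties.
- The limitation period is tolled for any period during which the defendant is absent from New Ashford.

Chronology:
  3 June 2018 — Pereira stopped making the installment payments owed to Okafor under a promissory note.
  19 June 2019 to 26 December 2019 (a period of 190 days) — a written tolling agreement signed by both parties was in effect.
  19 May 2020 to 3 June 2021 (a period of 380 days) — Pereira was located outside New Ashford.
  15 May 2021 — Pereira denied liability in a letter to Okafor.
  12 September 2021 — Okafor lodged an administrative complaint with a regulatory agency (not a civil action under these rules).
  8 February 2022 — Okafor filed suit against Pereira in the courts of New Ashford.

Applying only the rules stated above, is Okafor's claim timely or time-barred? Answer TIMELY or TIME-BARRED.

TIME-BARRED

The claim accrued on 3 June 2018, the date of the act.
Adding the 2 years base period to 3 June 2018 gives a deadline of 3 June 2020, before any tolling.
The period was tolled for 190 days by the written tolling agreement (19 June 2019 to 26 December 2019), pushing the deadline to 10 December 2020.
Because the defendant's absence from the jurisdiction ran from 19 May 2020 to 3 June 2021, the deadline is extended by 380 days to 25 December 2021.
The other events in the timeline have no effect on the limitation period under the stated rules.
Filing on 8 February 2022 missed the 25 December 2021 deadline — the action is time-barred.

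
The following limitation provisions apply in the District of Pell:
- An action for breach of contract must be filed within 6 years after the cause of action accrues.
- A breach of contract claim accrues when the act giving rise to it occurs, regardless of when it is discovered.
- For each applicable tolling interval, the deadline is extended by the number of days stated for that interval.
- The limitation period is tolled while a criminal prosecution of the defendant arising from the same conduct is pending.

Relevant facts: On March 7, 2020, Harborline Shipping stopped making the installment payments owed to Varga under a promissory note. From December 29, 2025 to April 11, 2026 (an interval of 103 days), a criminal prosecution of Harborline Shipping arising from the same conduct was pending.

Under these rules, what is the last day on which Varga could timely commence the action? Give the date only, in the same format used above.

The claim accrued on March 7, 2020, when the wrongful act occurred.
6 years from March 7, 2020 is March 7, 2026.
The pending criminal prosecution from December 29, 2025 to April 11, 2026 tolled the period for 103 days, extending the deadline to June 18, 2026.

June 18, 2026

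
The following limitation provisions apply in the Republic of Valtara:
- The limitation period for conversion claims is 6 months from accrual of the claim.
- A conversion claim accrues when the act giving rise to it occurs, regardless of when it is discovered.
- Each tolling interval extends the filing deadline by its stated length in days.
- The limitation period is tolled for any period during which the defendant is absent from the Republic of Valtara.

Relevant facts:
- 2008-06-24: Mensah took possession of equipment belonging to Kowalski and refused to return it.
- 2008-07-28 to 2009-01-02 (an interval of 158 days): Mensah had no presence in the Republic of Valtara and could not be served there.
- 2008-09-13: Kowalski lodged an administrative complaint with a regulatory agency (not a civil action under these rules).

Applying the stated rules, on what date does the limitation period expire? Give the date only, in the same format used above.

The claim accrued on 2008-06-24, the date of the act.
6 months from 2008-06-24 is 2008-12-24.
The period was tolled for 158 days by the defendant's absence from the jurisdiction (2008-07-28 to 2009-01-02), pushing the deadline to 2009-05-31.
Nothing else in the chronology tolls or restarts the period.

2009-05-31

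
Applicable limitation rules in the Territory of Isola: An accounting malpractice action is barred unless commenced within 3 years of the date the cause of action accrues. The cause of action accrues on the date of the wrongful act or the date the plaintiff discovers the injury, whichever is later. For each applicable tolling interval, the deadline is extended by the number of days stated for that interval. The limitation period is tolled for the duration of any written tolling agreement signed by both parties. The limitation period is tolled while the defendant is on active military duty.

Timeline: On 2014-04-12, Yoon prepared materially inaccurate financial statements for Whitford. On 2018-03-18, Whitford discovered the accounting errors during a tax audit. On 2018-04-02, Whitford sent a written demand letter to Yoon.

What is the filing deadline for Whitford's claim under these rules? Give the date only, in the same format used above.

Because discovery on 2018-03-18 post-dates the 2014-04-12 act, accrual under the later-of rule falls on 2018-03-18.
Adding the 3 years base period to 2018-03-18 gives a deadline of 2021-03-18, before any tolling.
None of the other events listed affects the running of the period under the stated rules.

2021-03-18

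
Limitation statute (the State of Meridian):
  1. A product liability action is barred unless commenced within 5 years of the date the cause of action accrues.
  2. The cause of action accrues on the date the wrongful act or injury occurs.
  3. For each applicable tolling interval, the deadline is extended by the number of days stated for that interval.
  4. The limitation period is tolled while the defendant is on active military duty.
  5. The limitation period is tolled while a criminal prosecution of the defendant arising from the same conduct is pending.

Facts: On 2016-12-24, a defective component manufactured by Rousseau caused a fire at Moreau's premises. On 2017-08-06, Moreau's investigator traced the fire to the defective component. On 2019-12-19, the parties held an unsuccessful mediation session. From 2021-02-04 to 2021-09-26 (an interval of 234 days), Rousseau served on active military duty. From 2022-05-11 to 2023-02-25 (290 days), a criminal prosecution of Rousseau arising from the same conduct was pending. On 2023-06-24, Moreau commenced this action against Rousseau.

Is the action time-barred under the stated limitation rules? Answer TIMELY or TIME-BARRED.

TIME-BARRED

Because the rule ties accrual to occurrence, the claim accrued on 2016-12-24, not on the 2017-08-06 discovery date.
The untolled deadline — 5 years after 2016-12-24 — is 2021-12-24.
Because the defendant's active military service ran from 2021-02-04 to 2021-09-26, the deadline is extended by 234 days to 2022-08-15.
Because the pending criminal prosecution ran from 2022-05-11 to 2023-02-25, the deadline is extended by 290 days to 2023-06-01.
The other events in the timeline have no effect on the limitation period under the stated rules.
Moreau filed on 2023-06-24, after the 2023-06-01 deadline, so the action is time-barred.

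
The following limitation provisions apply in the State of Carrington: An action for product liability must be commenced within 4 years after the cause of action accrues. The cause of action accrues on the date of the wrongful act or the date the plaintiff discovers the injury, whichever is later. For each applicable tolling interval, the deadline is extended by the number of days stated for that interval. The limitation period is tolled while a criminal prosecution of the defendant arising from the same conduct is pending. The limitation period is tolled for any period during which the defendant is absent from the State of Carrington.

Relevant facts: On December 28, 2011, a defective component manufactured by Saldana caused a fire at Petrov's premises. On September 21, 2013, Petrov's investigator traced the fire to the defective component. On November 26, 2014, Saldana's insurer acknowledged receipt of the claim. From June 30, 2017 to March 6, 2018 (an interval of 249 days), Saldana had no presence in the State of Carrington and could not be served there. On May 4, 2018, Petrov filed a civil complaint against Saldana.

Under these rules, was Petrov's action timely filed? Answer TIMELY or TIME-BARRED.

The claim accrued on September 21, 2013 — the later of the December 28, 2011 act and the September 21, 2013 discovery.
The untolled deadline — 4 years after September 21, 2013 — is September 21, 2017.
Because the defendant's absence from the jurisdiction ran from June 30, 2017 to March 6, 2018, the deadline is extended by 249 days to May 28, 2018.
Nothing else in the chronology tolls or restarts the period.
Petrov filed on May 4, 2018, before the May 28, 2018 deadline, so the action is timely.

TIMELY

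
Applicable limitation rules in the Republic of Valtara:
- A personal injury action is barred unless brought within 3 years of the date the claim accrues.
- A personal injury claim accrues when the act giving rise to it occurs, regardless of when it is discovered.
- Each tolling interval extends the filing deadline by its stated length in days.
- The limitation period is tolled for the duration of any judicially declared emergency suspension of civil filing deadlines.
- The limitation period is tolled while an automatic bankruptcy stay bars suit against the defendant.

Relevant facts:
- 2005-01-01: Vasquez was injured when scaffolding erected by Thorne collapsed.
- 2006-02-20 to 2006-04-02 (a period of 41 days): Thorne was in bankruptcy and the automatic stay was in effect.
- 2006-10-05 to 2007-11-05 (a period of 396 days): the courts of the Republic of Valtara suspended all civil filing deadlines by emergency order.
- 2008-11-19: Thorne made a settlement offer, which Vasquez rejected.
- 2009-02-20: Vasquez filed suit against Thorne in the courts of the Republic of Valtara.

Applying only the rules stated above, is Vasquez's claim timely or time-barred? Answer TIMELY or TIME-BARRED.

The claim accrued on 2005-01-01, the date of the act.
3 years from 2005-01-01 is 2008-01-01.
The automatic bankruptcy stay from 2006-02-20 to 2006-04-02 tolled the period for 41 days, extending the deadline to 2008-02-11.
The emergency suspension of filing deadlines from 2006-10-05 to 2007-11-05 tolled the period for 396 days, extending the deadline to 2009-03-13.
Nothing else in the chronology tolls or restarts the period.
Vasquez filed on 2009-02-20, before the 2009-03-13 deadline, so the action is timely.

TIMELY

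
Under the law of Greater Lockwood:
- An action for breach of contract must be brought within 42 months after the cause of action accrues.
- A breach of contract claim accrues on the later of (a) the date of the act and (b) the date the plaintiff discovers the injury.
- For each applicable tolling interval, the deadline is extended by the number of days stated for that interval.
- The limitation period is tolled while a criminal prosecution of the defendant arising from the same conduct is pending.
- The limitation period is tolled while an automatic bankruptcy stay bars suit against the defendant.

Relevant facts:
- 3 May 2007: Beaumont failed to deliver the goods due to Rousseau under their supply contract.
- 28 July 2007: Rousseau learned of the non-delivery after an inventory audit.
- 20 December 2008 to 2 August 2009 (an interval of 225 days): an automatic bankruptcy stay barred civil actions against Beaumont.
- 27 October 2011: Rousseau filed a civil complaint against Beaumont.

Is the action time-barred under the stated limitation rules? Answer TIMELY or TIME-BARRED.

The claim accrued on 28 July 2007 — the later of the 3 May 2007 act and the 28 July 2007 discovery.
Adding the 42 months base period to 28 July 2007 gives a deadline of 28 January 2011, before any tolling.
The period was tolled for 225 days by the automatic bankruptcy stay (20 December 2008 to 2 August 2009), pushing the deadline to 10 September 2011.
Filing on 27 October 2011 missed the 10 September 2011 deadline — the action is time-barred.

TIME-BARRED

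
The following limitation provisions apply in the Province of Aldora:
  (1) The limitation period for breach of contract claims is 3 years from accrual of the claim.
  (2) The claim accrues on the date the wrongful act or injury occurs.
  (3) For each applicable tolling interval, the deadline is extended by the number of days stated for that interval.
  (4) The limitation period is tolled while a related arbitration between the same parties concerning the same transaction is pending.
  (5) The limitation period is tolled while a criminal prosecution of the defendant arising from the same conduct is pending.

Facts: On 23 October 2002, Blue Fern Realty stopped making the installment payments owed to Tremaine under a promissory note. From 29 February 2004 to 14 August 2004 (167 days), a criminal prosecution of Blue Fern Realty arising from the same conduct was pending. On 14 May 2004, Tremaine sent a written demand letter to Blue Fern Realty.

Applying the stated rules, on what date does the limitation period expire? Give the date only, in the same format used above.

The limitation period began to run on 23 October 2002.
The untolled deadline — 3 years after 23 October 2002 — is 23 October 2005.
Because the pending criminal prosecution ran from 29 February 2004 to 14 August 2004, the deadline is extended by 167 days to 8 April 2006.
None of the other events listed affects the running of the period under the stated rules.

8 April 2006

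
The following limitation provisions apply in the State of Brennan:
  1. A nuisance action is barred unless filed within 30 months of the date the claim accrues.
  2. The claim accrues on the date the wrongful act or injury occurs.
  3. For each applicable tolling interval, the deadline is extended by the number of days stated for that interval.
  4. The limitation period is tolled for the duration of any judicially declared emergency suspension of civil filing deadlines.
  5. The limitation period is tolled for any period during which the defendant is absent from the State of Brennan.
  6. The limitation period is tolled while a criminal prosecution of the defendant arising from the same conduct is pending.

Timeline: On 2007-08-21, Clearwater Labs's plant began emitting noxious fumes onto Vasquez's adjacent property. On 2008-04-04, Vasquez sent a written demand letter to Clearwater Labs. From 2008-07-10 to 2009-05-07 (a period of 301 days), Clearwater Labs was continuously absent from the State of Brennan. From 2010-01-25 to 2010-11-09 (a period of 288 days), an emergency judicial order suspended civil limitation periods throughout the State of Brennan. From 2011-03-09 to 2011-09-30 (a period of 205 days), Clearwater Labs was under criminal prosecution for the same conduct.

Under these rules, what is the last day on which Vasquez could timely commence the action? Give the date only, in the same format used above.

The limitation period began to run on 2007-08-21.
Adding the 30 months base period to 2007-08-21 gives a deadline of 2010-02-21, before any tolling.
The period was tolled for 301 days by the defendant's absence from the jurisdiction (2008-07-10 to 2009-05-07), pushing the deadline to 2010-12-19.
The period was tolled for 288 days by the emergency suspension of filing deadlines (2010-01-25 to 2010-11-09), pushing the deadline to 2011-10-03.
Because the pending criminal prosecution ran from 2011-03-09 to 2011-09-30, the deadline is extended by 205 days to 2012-04-25.
None of the other events listed affects the running of the period under the stated rules.

2012-04-25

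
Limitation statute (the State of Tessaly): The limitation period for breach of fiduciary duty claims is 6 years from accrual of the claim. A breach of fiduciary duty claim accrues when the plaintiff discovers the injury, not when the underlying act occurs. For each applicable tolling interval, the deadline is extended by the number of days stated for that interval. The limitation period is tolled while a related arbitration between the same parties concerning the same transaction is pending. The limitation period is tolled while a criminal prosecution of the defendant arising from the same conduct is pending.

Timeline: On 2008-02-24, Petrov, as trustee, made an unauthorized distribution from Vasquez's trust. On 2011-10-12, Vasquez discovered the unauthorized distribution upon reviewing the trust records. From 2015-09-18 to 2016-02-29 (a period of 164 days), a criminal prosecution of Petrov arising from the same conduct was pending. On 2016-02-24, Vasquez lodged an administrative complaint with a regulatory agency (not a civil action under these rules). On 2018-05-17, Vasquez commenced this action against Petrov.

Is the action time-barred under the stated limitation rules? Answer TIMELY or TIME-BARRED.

Under the discovery rule, the claim accrued on 2011-10-12, when Vasquez discovered the injury — not on the 2008-02-24 date of the underlying act.
Adding the 6 years base period to 2011-10-12 gives a deadline of 2017-10-12, before any tolling.
Because the pending criminal prosecution ran from 2015-09-18 to 2016-02-29, the deadline is extended by 164 days to 2018-03-25.
The other events in the timeline have no effect on the limitation period under the stated rules.
The 2018-05-17 filing falls after the 2018-03-25 deadline; the claim is time-barred.

TIME-BARRED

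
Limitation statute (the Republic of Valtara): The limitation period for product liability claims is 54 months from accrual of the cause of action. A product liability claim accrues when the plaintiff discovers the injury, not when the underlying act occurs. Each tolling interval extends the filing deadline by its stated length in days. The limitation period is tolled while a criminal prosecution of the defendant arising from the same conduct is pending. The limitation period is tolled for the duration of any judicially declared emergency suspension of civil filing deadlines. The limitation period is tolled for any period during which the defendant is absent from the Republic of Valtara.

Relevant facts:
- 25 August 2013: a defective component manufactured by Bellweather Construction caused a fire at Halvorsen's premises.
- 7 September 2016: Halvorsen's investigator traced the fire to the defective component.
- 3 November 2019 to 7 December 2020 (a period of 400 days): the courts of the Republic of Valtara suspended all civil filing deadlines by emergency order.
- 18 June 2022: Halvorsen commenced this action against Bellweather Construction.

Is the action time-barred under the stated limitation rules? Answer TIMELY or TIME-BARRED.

Under the discovery rule, the claim accrued on 7 September 2016, when Halvorsen discovered the injury — not on the 25 August 2013 date of the underlying act.
Adding the 54 months base period to 7 September 2016 gives a deadline of 7 March 2021, before any tolling.
The emergency suspension of filing deadlines from 3 November 2019 to 7 December 2020 tolled the period for 400 days, extending the deadline to 11 April 2022.
Filing on 18 June 2022 missed the 11 April 2022 deadline — the action is time-barred.

TIME-BARRED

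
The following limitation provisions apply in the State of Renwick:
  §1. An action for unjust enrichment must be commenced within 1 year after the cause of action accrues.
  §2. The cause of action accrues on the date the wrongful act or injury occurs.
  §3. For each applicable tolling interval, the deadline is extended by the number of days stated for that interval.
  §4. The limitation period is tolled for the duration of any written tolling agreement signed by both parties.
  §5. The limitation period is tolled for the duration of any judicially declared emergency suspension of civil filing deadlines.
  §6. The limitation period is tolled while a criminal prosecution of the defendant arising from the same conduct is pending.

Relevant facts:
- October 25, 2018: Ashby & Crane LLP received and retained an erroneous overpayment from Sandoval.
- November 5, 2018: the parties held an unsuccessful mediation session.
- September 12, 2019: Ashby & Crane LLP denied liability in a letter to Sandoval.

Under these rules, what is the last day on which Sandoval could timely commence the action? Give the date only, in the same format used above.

October 25, 2019

The cause of action accrued on October 25, 2018, the date of the act.
Adding the 1 year base period to October 25, 2018 gives a deadline of October 25, 2019, before any tolling.
Nothing else in the chronology tolls or restarts the period.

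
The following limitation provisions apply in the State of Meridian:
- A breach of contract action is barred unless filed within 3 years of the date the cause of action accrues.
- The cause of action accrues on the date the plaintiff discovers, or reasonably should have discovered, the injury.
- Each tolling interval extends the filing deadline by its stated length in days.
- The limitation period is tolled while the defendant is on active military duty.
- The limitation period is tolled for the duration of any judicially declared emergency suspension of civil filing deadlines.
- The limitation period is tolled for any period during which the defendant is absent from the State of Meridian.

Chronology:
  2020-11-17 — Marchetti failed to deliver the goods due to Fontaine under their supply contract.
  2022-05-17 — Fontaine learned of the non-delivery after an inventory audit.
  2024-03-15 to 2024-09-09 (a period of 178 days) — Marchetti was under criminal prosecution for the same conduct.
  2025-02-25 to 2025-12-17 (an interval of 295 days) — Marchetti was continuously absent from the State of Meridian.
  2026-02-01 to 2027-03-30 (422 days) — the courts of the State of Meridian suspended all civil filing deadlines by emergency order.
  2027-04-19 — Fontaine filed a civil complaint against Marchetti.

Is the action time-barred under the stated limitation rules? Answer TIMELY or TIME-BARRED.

Under the discovery rule, the claim accrued on 2022-05-17, when Fontaine discovered the injury — not on the 2020-11-17 date of the underlying act.
Adding the 3 years base period to 2022-05-17 gives a deadline of 2025-05-17, before any tolling.
The period was tolled for 295 days by the defendant's absence from the jurisdiction (2025-02-25 to 2025-12-17), pushing the deadline to 2026-03-08.
The period was tolled for 422 days by the emergency suspension of filing deadlines (2026-02-01 to 2027-03-30), pushing the deadline to 2027-05-04.
No stated provision tolls the period for a criminal prosecution, so the interval from 2024-03-15 to 2024-09-09 has no effect on the deadline.
Filing on 2027-04-19 beat the 2027-05-04 deadline — the action is timely.

TIMELY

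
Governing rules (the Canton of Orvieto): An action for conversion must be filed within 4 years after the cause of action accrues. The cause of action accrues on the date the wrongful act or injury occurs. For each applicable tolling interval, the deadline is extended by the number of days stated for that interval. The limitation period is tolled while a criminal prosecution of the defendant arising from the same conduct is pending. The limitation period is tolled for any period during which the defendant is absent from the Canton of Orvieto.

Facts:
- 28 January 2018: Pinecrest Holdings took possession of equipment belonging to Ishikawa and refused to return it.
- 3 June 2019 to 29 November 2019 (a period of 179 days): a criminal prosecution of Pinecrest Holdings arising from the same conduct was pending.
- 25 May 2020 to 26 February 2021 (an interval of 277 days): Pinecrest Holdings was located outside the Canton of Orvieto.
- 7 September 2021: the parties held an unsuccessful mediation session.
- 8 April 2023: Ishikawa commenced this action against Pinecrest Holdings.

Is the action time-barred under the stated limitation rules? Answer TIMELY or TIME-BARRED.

TIMELY

The cause of action accrued on 28 January 2018, the date of the act.
The untolled deadline — 4 years after 28 January 2018 — is 28 January 2022.
Because the pending criminal prosecution ran from 3 June 2019 to 29 November 2019, the deadline is extended by 179 days to 26 July 2022.
Because the defendant's absence from the jurisdiction ran from 25 May 2020 to 26 February 2021, the deadline is extended by 277 days to 29 April 2023.
The other events in the timeline have no effect on the limitation period under the stated rules.
Filing on 8 April 2023 beat the 29 April 2023 deadline — the action is timely.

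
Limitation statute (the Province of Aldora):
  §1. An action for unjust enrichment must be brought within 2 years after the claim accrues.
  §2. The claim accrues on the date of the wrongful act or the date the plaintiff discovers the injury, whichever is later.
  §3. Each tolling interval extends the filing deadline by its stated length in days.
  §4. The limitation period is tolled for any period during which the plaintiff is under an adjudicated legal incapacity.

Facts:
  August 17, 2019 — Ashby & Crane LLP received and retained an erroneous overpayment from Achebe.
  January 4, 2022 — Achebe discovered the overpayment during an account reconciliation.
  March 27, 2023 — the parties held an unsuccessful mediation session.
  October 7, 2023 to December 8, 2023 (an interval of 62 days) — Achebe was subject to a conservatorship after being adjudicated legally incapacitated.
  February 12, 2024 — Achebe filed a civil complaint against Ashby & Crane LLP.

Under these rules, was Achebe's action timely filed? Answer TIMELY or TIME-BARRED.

The claim accrued on January 4, 2022 — the later of the August 17, 2019 act and the January 4, 2022 discovery.
2 years from January 4, 2022 is January 4, 2024.
Because the plaintiff's legal incapacity ran from October 7, 2023 to December 8, 2023, the deadline is extended by 62 days to March 6, 2024.
The other events in the timeline have no effect on the limitation period under the stated rules.
The February 12, 2024 filing precedes the March 6, 2024 deadline; the claim is timely.

TIMELY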